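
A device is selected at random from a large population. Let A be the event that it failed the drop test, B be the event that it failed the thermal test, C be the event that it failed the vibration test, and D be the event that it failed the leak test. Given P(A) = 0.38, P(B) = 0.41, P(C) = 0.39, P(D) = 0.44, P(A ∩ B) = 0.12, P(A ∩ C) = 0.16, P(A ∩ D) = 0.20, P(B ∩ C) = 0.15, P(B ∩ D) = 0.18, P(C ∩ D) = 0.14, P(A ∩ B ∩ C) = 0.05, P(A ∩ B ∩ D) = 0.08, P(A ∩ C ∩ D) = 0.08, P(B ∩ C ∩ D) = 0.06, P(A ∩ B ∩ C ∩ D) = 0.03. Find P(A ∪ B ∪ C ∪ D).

P(A ∪ B ∪ C ∪ D) = 0.38 + 0.41 + 0.39 + 0.44 − 0.12 − 0.16 − 0.20 − 0.15 − 0.18 − 0.14 + 0.05 + 0.08 + 0.08 + 0.06 − 0.03 = 0.91

0.91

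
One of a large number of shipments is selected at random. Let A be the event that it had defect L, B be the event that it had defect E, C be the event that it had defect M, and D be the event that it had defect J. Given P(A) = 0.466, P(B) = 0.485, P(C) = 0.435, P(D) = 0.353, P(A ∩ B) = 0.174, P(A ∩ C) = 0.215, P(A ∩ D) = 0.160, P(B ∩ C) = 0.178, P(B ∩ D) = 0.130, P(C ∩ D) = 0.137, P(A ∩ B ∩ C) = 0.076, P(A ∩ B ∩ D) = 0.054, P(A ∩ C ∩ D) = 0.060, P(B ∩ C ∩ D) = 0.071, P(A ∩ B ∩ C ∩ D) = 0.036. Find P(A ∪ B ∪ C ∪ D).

0.970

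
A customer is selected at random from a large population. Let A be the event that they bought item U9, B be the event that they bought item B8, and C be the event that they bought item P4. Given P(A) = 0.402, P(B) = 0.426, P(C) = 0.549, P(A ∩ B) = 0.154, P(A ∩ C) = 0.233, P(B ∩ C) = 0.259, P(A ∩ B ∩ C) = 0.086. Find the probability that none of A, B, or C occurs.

P(A ∪ B ∪ C) = 0.402 + 0.426 + 0.549 − 0.154 − 0.233 − 0.259 + 0.086 = 0.817
P(none) = 1 − 0.817 = 0.183

0.183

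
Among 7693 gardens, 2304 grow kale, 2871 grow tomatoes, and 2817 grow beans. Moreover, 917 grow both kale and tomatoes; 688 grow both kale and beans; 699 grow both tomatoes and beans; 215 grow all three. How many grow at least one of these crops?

5903

N(≥1) = 2304 + 2871 + 2817 − 917 − 688 − 699 + 215 = 5903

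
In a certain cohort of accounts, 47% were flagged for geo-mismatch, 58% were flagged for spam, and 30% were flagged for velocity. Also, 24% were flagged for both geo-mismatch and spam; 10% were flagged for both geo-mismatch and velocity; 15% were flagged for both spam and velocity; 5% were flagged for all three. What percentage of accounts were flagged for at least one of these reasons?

P(union) = 47 + 58 + 30 − 24 − 10 − 15 + 5 = 91%

91%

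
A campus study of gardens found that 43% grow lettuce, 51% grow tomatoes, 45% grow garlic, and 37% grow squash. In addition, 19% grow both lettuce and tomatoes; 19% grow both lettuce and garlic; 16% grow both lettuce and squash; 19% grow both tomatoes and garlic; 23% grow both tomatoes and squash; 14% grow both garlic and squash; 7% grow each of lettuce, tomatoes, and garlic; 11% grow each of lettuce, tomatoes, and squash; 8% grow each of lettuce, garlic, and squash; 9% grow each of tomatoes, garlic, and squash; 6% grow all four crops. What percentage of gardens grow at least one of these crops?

95%

Apply inclusion-exclusion:
P(≥1) = 43 + 51 + 45 + 37 − 19 − 19 − 16 − 19 − 23 − 14 + 7 + 11 + 8 + 9 − 6 = 95%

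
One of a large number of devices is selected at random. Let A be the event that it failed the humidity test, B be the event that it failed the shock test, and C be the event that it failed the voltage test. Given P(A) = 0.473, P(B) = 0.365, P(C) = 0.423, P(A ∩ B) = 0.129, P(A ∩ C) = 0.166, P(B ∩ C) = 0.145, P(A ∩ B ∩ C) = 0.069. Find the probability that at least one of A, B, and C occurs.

Using inclusion–exclusion:
P(A ∪ B ∪ C) = 0.473 + 0.365 + 0.423 − 0.129 − 0.166 − 0.145 + 0.069 = 0.890

0.890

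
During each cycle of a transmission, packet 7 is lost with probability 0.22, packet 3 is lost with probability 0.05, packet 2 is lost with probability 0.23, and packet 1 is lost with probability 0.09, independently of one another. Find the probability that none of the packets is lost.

0.5192187

P(none) = (1 − 0.22) × (1 − 0.05) × (1 − 0.23) × (1 − 0.09) = 0.78 × 0.95 × 0.77 × 0.91 = 0.5192187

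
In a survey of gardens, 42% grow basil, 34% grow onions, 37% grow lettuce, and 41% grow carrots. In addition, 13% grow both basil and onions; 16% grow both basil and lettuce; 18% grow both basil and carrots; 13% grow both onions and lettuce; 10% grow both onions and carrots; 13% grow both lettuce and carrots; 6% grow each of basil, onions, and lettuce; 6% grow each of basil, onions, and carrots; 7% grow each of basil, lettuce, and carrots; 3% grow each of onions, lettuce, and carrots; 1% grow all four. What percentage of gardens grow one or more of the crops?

Inclusion–exclusion gives
P(at least one) = 42 + 34 + 37 + 41 − 13 − 16 − 18 − 13 − 10 − 13 + 6 + 6 + 7 + 3 − 1 = 92%

92%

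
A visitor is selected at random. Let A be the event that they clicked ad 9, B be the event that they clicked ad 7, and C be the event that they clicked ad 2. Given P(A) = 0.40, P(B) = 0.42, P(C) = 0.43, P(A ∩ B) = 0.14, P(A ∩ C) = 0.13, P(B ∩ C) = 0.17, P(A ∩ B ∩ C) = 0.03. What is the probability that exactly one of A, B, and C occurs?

0.46

By inclusion–exclusion (exactly-one form):
P(exactly one) = 0.40 + 0.42 + 0.43 − 2·0.14 − 2·0.13 − 2·0.17 + 3·0.03 = 0.46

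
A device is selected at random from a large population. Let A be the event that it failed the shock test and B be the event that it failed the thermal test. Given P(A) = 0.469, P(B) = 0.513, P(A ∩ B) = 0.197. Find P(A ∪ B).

0.785

P(A ∪ B) = 0.469 + 0.513 − 0.197 = 0.785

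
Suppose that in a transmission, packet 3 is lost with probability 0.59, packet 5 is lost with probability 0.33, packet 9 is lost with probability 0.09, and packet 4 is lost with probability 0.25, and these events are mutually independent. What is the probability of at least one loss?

0.81251725

P(none) = (1 − 0.59) × (1 − 0.33) × (1 − 0.09) × (1 − 0.25) = 0.41 × 0.67 × 0.91 × 0.75 = 0.18748275
P(at least one) = 1 − 0.18748275 = 0.81251725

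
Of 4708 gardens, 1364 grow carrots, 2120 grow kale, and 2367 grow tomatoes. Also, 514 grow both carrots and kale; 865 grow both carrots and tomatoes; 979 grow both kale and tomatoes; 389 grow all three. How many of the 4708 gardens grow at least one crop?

Inclusion–exclusion gives
|at least one| = 1364 + 2120 + 2367 − 514 − 865 − 979 + 389 = 3882

3882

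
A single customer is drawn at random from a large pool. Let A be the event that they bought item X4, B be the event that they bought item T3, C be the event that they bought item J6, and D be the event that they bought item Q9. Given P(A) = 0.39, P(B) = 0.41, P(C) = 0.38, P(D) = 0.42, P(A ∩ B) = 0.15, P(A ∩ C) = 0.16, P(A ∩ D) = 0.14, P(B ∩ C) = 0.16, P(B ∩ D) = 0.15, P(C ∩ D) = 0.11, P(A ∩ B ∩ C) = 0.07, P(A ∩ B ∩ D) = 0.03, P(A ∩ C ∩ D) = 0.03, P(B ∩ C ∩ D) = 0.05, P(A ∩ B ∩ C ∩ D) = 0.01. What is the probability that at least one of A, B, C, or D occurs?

0.90

Inclusion–exclusion gives
P(A ∪ B ∪ C ∪ D) = 0.39 + 0.41 + 0.38 + 0.42 − 0.15 − 0.16 − 0.14 − 0.16 − 0.15 − 0.11 + 0.07 + 0.03 + 0.03 + 0.05 − 0.01 = 0.90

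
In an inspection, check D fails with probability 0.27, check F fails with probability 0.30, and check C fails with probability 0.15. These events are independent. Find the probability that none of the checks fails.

0.43435

Independence gives P(none) = ∏(1 − pᵢ).
P(none) = (1 − 0.27) × (1 − 0.30) × (1 − 0.15) = 0.73 × 0.70 × 0.85 = 0.43435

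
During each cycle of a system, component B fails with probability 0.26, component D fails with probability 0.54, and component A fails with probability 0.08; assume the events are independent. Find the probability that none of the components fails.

P(none) = (1 − 0.26) × (1 − 0.54) × (1 − 0.08) = 0.74 × 0.46 × 0.92 = 0.313168

0.313168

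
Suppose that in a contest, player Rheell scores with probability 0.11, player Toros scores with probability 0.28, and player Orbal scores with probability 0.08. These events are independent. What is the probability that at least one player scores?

P(none) = (1 − 0.11) × (1 − 0.28) × (1 − 0.08) = 0.89 × 0.72 × 0.92 = 0.589536
P(at least one) = 1 − 0.589536 = 0.410464

0.410464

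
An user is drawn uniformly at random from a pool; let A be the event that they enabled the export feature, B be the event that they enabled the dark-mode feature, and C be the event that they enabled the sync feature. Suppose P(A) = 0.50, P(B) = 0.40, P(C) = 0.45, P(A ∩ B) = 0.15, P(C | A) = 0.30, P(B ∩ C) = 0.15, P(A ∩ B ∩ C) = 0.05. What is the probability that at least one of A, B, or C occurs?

P(A ∩ C) = P(A)·P(C|A) = 0.50 × 0.30 = 0.15
P(A ∪ B ∪ C) = 0.50 + 0.40 + 0.45 − 0.15 − 0.15 − 0.15 + 0.05 = 0.95

0.95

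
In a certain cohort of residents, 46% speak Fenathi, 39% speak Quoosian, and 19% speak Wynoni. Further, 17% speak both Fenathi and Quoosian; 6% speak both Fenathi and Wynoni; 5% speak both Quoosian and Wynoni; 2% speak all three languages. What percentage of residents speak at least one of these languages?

78%

P(≥1) = 46 + 39 + 19 − 17 − 6 − 5 + 2 = 78%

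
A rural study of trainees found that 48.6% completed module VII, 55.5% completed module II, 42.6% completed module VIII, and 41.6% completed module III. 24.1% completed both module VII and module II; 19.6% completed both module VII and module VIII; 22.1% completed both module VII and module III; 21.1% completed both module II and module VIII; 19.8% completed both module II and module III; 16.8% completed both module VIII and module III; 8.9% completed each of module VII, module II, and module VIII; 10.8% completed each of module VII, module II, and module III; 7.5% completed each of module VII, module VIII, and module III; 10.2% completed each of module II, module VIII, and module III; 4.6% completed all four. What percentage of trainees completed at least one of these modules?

97.6%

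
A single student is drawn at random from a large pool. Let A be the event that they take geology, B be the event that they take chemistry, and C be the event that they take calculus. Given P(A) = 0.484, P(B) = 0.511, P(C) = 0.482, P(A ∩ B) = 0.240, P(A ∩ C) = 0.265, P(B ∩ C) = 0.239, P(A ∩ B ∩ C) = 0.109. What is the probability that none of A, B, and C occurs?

0.158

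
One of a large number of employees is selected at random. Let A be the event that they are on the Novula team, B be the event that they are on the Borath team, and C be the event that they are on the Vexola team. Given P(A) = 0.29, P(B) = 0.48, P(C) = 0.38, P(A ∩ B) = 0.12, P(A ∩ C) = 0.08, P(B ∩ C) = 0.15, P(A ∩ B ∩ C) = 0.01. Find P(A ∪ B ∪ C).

0.81

P(A ∪ B ∪ C) = 0.29 + 0.48 + 0.38 − 0.12 − 0.08 − 0.15 + 0.01 = 0.81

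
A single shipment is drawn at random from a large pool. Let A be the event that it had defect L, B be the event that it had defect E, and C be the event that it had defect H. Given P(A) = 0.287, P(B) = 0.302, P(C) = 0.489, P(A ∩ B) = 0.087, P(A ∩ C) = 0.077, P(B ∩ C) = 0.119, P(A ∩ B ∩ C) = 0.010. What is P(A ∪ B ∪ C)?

0.805

P(A ∪ B ∪ C) = 0.287 + 0.302 + 0.489 − 0.087 − 0.077 − 0.119 + 0.010 = 0.805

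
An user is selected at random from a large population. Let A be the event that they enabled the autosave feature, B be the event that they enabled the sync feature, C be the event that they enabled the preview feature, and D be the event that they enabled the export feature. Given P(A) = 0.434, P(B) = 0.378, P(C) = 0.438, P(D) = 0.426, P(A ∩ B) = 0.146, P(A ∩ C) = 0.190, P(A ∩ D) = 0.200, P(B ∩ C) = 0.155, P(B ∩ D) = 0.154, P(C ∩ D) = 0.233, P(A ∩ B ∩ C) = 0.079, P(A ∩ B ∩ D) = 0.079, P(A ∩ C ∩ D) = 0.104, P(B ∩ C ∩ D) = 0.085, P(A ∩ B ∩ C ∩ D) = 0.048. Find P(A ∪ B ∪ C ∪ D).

By inclusion–exclusion:
P(A ∪ B ∪ C ∪ D) = 0.434 + 0.378 + 0.438 + 0.426 − 0.146 − 0.190 − 0.200 − 0.155 − 0.154 − 0.233 + 0.079 + 0.079 + 0.104 + 0.085 − 0.048 = 0.897

0.897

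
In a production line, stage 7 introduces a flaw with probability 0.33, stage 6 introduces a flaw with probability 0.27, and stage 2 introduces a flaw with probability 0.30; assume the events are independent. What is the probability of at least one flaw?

0.65763

P(none) = (1 − 0.33) × (1 − 0.27) × (1 − 0.30) = 0.67 × 0.73 × 0.70 = 0.34237
P(at least one) = 1 − 0.34237 = 0.65763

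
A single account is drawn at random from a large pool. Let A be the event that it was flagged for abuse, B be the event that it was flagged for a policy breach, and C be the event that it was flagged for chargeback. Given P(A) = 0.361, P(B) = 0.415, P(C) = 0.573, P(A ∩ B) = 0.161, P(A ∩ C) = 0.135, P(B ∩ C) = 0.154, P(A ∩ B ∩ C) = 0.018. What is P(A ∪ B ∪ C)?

By inclusion-exclusion,
P(A ∪ B ∪ C) = 0.361 + 0.415 + 0.573 − 0.161 − 0.135 − 0.154 + 0.018 = 0.917

0.917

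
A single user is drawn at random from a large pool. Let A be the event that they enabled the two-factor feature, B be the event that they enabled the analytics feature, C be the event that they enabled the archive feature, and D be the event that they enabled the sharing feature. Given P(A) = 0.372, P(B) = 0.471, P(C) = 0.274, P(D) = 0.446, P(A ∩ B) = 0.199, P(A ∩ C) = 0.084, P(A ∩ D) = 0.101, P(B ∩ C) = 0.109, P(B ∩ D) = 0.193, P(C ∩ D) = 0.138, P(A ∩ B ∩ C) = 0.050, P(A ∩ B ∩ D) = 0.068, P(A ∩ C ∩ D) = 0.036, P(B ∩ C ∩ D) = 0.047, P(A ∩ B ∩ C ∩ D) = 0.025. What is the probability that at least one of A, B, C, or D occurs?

0.915

Inclusion–exclusion gives
P(A ∪ B ∪ C ∪ D) = 0.372 + 0.471 + 0.274 + 0.446 − 0.199 − 0.084 − 0.101 − 0.109 − 0.193 − 0.138 + 0.050 + 0.068 + 0.036 + 0.047 − 0.025 = 0.915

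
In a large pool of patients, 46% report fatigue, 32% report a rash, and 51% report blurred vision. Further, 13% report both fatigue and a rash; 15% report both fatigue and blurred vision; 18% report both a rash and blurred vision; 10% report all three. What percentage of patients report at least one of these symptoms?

P(union) = 46 + 32 + 51 − 13 − 15 − 18 + 10 = 93%

93%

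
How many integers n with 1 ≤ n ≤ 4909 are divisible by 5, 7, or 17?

Apply inclusion-exclusion:
floor(4909/5) + floor(4909/7) + floor(4909/17) − floor(4909/35) − floor(4909/85) − floor(4909/119) + floor(4909/595) = 981 + 701 + 288 − 140 − 57 − 41 + 8 = 1740

1740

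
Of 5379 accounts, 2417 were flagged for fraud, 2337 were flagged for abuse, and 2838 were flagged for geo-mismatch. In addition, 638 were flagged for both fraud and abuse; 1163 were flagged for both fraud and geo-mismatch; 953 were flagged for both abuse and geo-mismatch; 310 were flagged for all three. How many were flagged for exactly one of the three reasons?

Using the inclusion–exclusion count for exactly one event:
|exactly one| = 2417 + 2337 + 2838 − 2·638 − 2·1163 − 2·953 + 3·310 = 3014

3014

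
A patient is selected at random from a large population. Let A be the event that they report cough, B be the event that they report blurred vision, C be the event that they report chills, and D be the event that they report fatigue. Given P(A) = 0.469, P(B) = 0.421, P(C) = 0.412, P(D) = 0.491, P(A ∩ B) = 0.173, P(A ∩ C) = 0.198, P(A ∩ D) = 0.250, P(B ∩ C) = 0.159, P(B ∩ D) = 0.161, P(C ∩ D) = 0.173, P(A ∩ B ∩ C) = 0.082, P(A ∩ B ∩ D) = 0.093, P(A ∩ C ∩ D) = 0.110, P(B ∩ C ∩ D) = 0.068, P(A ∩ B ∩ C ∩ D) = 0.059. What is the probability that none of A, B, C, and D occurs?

P(A ∪ B ∪ C ∪ D) = 0.469 + 0.421 + 0.412 + 0.491 − 0.173 − 0.198 − 0.250 − 0.159 − 0.161 − 0.173 + 0.082 + 0.093 + 0.110 + 0.068 − 0.059 = 0.973
P(none) = 1 − 0.973 = 0.027

0.027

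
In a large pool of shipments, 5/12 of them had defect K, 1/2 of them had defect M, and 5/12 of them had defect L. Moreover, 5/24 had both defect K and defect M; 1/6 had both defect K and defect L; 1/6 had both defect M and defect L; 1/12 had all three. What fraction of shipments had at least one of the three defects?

By inclusion–exclusion:
P(at least one) = 5/12 + 1/2 + 5/12 − 5/24 − 1/6 − 1/6 + 1/12 = 7/8

7/8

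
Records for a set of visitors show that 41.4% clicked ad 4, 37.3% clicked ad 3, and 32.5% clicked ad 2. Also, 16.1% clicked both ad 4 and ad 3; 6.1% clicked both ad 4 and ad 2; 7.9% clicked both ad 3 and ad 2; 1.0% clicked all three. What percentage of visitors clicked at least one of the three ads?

82.1%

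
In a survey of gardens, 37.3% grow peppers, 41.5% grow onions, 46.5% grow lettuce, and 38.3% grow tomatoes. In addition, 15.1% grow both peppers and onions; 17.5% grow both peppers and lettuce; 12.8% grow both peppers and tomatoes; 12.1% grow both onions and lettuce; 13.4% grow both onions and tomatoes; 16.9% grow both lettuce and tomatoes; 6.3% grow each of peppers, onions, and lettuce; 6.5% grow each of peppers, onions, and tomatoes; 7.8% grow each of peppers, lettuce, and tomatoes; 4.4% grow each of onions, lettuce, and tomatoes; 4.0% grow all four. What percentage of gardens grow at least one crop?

96.8%

P(at least one) = 37.3 + 41.5 + 46.5 + 38.3 − 15.1 − 17.5 − 12.8 − 12.1 − 13.4 − 16.9 + 6.3 + 6.5 + 7.8 + 4.4 − 4.0 = 96.8%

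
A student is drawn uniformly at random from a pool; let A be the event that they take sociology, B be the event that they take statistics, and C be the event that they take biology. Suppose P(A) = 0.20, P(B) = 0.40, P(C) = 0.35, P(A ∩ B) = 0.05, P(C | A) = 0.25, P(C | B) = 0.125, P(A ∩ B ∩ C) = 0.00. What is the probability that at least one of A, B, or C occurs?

0.80

P(A ∩ C) = P(A)·P(C|A) = 0.20 × 0.25 = 0.05
P(B ∩ C) = P(B)·P(C|B) = 0.40 × 0.125 = 0.05
P(A ∪ B ∪ C) = 0.20 + 0.40 + 0.35 − 0.05 − 0.05 − 0.05 + 0.00 = 0.80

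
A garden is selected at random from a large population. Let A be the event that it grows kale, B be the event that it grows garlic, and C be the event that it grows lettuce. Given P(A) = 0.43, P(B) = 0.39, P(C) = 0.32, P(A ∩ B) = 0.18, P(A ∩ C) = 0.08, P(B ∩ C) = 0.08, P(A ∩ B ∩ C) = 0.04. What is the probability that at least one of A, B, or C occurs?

P(A ∪ B ∪ C) = 0.43 + 0.39 + 0.32 − 0.18 − 0.08 − 0.08 + 0.04 = 0.84

0.84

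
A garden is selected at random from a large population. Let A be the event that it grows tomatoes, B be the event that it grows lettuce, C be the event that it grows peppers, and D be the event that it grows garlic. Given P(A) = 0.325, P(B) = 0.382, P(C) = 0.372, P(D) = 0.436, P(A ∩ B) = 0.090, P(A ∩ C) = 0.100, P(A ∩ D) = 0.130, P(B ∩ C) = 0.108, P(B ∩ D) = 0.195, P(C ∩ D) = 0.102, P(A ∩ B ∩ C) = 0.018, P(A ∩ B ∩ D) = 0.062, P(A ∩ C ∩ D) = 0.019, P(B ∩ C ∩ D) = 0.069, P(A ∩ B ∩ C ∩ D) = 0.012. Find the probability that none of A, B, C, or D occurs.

0.054

P(A ∪ B ∪ C ∪ D) = 0.325 + 0.382 + 0.372 + 0.436 − 0.090 − 0.100 − 0.130 − 0.108 − 0.195 − 0.102 + 0.018 + 0.062 + 0.019 + 0.069 − 0.012 = 0.946
P(none) = 1 − 0.946 = 0.054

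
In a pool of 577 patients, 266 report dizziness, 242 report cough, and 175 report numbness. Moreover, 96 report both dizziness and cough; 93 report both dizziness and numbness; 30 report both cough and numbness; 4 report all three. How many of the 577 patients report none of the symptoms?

109

Using inclusion–exclusion:
|union| = 266 + 242 + 175 − 96 − 93 − 30 + 4 = 468
None: 577 − 468 = 109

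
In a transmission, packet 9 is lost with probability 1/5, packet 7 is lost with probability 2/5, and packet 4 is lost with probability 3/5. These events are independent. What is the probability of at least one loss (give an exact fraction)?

Independence gives P(none) = ∏(1 − pᵢ).
P(none) = (1 − 1/5) × (1 − 2/5) × (1 − 3/5) = 4/5 × 3/5 × 2/5 = 24/125
P(at least one) = 1 − 24/125 = 101/125

101/125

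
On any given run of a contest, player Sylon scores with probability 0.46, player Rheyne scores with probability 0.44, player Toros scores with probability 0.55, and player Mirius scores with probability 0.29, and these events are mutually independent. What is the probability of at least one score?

P(none) = (1 − 0.46) × (1 − 0.44) × (1 − 0.55) × (1 − 0.29) = 0.54 × 0.56 × 0.45 × 0.71 = 0.0966168
P(at least one) = 1 − 0.0966168 = 0.9033832

0.9033832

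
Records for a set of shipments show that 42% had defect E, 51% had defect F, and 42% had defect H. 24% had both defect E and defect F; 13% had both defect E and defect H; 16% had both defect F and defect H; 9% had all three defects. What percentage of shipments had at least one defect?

91%

By inclusion-exclusion,
P(≥1) = 42 + 51 + 42 − 24 − 13 − 16 + 9 = 91%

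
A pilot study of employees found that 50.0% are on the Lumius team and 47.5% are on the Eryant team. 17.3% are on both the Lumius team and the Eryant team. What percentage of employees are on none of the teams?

19.8%

P(at least one) = 50.0 + 47.5 − 17.3 = 80.2%
P(none) = 100% − 80.2% = 19.8%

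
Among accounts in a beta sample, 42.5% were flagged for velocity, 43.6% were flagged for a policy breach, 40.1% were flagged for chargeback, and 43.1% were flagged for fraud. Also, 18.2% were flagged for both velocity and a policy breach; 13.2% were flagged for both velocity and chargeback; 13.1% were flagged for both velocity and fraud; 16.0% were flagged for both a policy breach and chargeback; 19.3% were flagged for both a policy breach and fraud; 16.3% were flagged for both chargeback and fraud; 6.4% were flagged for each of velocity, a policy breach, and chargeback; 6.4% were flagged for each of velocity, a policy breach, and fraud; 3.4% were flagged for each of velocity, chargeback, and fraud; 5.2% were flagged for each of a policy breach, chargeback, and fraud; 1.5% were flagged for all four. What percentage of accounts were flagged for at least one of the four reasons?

93.1%

Inclusion–exclusion gives
P(≥1) = 42.5 + 43.6 + 40.1 + 43.1 − 18.2 − 13.2 − 13.1 − 16.0 − 19.3 − 16.3 + 6.4 + 6.4 + 3.4 + 5.2 − 1.5 = 93.1%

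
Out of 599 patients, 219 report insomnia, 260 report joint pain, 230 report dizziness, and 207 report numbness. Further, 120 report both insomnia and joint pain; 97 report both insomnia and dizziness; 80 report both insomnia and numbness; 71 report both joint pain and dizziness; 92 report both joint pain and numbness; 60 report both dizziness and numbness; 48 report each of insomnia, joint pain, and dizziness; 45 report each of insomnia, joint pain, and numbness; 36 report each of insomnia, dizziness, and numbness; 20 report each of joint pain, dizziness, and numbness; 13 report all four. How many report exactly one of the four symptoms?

N(exactly one) = 219 + 260 + 230 + 207 − 2·120 − 2·97 − 2·80 − 2·71 − 2·92 − 2·60 + 3·48 + 3·45 + 3·36 + 3·20 − 4·13 = 271

271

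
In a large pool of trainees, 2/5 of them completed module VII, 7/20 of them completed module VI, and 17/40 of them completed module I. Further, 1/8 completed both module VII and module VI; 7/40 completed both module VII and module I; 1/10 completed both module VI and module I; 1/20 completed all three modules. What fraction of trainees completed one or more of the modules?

Inclusion–exclusion gives
P(≥1) = 2/5 + 7/20 + 17/40 − 1/8 − 7/40 − 1/10 + 1/20 = 33/40

33/40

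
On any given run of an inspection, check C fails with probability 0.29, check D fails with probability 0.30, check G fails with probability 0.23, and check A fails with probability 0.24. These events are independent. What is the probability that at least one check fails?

0.7091556

P(none) = (1 − 0.29) × (1 − 0.30) × (1 − 0.23) × (1 − 0.24) = 0.71 × 0.70 × 0.77 × 0.76 = 0.2908444
P(at least one) = 1 − 0.2908444 = 0.7091556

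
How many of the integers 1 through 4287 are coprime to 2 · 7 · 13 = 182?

Using inclusion–exclusion:
floor(4287/2) + floor(4287/7) + floor(4287/13) − floor(4287/14) − floor(4287/26) − floor(4287/91) + floor(4287/182) = 2143 + 612 + 329 − 306 − 164 − 47 + 23 = 2590
4287 − 2590 = 1697

1697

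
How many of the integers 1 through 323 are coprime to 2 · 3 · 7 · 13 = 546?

86

Apply inclusion-exclusion:
floor(323/2) + floor(323/3) + floor(323/7) + floor(323/13) − floor(323/6) − floor(323/14) − floor(323/26) − floor(323/21) − floor(323/39) − floor(323/91) + floor(323/42) + floor(323/78) + floor(323/182) + floor(323/273) − floor(323/546) = 161 + 107 + 46 + 24 − 53 − 23 − 12 − 15 − 8 − 3 + 7 + 4 + 1 + 1 − 0 = 237
323 − 237 = 86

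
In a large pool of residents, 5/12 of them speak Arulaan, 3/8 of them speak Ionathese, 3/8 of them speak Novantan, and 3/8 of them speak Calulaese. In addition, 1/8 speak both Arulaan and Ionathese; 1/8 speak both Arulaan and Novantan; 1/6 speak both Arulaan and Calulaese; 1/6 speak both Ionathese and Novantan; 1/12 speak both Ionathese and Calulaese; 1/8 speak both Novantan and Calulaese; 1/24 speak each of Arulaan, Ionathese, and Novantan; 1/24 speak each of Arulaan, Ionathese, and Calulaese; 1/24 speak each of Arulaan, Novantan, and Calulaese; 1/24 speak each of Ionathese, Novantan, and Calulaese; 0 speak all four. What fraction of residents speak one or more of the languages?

P(union) = 5/12 + 3/8 + 3/8 + 3/8 − 1/8 − 1/8 − 1/6 − 1/6 − 1/12 − 1/8 + 1/24 + 1/24 + 1/24 + 1/24 − 0 = 11/12

11/12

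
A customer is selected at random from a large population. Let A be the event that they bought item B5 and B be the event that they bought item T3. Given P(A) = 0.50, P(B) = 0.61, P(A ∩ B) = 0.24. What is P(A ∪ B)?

P(A ∪ B) = 0.50 + 0.61 − 0.24 = 0.87

0.87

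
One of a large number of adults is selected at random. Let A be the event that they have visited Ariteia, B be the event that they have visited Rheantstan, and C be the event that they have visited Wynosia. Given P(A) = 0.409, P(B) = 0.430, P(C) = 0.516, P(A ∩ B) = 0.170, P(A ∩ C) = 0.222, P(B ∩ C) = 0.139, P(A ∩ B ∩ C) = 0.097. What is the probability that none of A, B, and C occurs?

0.079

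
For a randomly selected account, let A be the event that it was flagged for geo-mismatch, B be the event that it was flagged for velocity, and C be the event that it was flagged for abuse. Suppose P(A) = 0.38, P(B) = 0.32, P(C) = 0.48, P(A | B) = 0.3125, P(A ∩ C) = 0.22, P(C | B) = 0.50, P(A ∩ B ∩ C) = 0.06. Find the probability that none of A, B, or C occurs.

0.24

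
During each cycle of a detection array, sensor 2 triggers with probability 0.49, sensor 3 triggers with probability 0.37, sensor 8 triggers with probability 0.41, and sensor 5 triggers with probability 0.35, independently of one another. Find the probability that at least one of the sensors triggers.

0.87678145

Independence gives P(none) = ∏(1 − pᵢ).
P(none) = (1 − 0.49) × (1 − 0.37) × (1 − 0.41) × (1 − 0.35) = 0.51 × 0.63 × 0.59 × 0.65 = 0.12321855
P(at least one) = 1 − 0.12321855 = 0.87678145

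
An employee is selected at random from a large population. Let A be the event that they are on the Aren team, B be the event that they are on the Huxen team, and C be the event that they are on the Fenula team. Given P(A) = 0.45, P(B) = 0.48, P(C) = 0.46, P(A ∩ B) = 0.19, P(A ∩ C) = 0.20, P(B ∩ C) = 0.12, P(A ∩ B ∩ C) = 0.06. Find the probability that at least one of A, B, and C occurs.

0.94

By inclusion–exclusion:
P(A ∪ B ∪ C) = 0.45 + 0.48 + 0.46 − 0.19 − 0.20 − 0.12 + 0.06 = 0.94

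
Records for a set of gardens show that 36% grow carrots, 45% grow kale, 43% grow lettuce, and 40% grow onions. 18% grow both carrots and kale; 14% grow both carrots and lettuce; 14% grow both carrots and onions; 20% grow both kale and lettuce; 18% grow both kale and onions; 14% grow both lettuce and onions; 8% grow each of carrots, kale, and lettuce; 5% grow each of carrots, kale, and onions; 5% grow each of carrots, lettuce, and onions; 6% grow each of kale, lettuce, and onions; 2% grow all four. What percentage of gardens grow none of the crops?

Apply inclusion-exclusion:
P(≥1) = 36 + 45 + 43 + 40 − 18 − 14 − 14 − 20 − 18 − 14 + 8 + 5 + 5 + 6 − 2 = 88%
P(none) = 100% − 88% = 12%

12%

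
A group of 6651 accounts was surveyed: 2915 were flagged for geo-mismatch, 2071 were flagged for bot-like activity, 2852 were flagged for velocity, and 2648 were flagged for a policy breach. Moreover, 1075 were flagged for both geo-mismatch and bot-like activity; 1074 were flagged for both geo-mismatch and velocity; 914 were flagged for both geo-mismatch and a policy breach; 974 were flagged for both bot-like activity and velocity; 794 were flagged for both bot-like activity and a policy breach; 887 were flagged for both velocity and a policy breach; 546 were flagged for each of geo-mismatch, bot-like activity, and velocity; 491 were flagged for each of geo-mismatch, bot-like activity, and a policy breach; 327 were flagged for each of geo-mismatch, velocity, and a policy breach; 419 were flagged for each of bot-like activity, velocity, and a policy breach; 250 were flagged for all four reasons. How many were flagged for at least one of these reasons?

6301

|union| = 2915 + 2071 + 2852 + 2648 − 1075 − 1074 − 914 − 974 − 794 − 887 + 546 + 491 + 327 + 419 − 250 = 6301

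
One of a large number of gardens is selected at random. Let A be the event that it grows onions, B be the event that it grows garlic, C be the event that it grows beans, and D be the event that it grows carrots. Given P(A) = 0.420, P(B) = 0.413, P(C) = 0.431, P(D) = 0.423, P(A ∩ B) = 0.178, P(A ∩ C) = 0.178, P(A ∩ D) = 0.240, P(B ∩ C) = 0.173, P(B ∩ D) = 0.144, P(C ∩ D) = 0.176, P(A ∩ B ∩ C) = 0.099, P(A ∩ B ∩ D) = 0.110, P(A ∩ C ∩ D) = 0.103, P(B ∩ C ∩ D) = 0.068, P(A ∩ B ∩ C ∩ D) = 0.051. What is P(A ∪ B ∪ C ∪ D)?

0.927

By inclusion–exclusion:
P(A ∪ B ∪ C ∪ D) = 0.420 + 0.413 + 0.431 + 0.423 − 0.178 − 0.178 − 0.240 − 0.173 − 0.144 − 0.176 + 0.099 + 0.110 + 0.103 + 0.068 − 0.051 = 0.927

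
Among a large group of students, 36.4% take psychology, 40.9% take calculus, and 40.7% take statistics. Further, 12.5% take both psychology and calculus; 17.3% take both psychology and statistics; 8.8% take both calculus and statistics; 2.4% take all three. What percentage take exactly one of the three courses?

48.0%

By inclusion–exclusion (exactly-one form):
P(exactly one) = 36.4 + 40.9 + 40.7 − 2·12.5 − 2·17.3 − 2·8.8 + 3·2.4 = 48.0%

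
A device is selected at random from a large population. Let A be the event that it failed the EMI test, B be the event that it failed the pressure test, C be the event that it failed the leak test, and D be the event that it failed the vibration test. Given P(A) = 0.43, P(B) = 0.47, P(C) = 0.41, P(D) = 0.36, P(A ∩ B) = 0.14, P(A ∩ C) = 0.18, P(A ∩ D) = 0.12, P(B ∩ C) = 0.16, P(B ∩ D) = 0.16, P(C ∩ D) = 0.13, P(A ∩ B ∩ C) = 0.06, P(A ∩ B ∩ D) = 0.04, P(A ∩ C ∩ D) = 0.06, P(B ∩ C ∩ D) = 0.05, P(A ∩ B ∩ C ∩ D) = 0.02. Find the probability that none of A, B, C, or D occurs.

0.03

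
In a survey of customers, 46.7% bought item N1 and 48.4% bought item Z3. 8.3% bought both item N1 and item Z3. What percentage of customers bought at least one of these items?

P(union) = 46.7 + 48.4 − 8.3 = 86.8%

86.8%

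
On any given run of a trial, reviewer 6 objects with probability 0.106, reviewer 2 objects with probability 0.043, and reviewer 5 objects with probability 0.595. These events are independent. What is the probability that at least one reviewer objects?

0.65349901

P(none) = (1 − 0.106) × (1 − 0.043) × (1 − 0.595) = 0.894 × 0.957 × 0.405 = 0.34650099
P(at least one) = 1 − 0.34650099 = 0.65349901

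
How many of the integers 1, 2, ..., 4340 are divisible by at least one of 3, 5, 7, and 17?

By inclusion–exclusion:
floor(4340/3) + floor(4340/5) + floor(4340/7) + floor(4340/17) − floor(4340/15) − floor(4340/21) − floor(4340/51) − floor(4340/35) − floor(4340/85) − floor(4340/119) + floor(4340/105) + floor(4340/255) + floor(4340/357) + floor(4340/595) − floor(4340/1785) = 1446 + 868 + 620 + 255 − 289 − 206 − 85 − 124 − 51 − 36 + 41 + 17 + 12 + 7 − 2 = 2473

2473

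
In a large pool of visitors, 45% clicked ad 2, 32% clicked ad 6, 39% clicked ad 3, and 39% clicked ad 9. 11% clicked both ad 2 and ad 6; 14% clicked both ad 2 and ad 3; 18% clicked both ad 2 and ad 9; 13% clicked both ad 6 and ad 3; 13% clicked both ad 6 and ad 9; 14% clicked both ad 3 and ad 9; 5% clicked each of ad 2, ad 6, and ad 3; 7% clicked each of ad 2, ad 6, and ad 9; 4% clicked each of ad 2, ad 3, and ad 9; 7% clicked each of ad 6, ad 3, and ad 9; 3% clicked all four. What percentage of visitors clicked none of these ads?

8%

P(≥1) = 45 + 32 + 39 + 39 − 11 − 14 − 18 − 13 − 13 − 14 + 5 + 7 + 4 + 7 − 3 = 92%
P(none) = 100% − 92% = 8%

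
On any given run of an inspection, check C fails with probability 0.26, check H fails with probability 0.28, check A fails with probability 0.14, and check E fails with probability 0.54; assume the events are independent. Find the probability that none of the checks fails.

0.21077568

P(none) = (1 − 0.26) × (1 − 0.28) × (1 − 0.14) × (1 − 0.54) = 0.74 × 0.72 × 0.86 × 0.46 = 0.21077568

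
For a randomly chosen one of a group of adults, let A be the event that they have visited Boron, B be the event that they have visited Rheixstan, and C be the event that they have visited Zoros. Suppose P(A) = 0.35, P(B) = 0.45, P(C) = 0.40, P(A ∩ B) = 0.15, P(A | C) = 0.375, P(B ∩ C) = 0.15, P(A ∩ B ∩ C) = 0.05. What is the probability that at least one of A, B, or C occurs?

0.80

P(A ∩ C) = P(C)·P(A|C) = 0.40 × 0.375 = 0.15
P(A ∪ B ∪ C) = 0.35 + 0.45 + 0.40 − 0.15 − 0.15 − 0.15 + 0.05 = 0.80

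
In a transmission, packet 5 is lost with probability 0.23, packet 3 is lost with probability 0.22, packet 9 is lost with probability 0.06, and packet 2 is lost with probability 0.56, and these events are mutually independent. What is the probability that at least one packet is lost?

Independence gives P(none) = ∏(1 − pᵢ).
P(none) = (1 − 0.23) × (1 − 0.22) × (1 − 0.06) × (1 − 0.56) = 0.77 × 0.78 × 0.94 × 0.44 = 0.24840816
P(at least one) = 1 − 0.24840816 = 0.75159184

0.75159184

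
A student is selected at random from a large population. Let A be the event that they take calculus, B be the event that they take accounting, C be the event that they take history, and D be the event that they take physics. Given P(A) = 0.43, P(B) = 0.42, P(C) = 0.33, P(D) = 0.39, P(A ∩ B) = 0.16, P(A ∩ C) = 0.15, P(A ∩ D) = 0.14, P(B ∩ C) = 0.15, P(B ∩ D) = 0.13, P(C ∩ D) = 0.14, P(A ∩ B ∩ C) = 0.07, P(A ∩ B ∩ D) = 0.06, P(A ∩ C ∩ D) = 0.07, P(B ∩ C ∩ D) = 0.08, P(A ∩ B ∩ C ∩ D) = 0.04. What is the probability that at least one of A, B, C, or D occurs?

By inclusion–exclusion:
P(A ∪ B ∪ C ∪ D) = 0.43 + 0.42 + 0.33 + 0.39 − 0.16 − 0.15 − 0.14 − 0.15 − 0.13 − 0.14 + 0.07 + 0.06 + 0.07 + 0.08 − 0.04 = 0.94

0.94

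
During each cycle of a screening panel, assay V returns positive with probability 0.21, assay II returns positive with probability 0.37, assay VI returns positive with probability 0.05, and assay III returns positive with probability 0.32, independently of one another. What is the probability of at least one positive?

0.6784858

P(none) = (1 − 0.21) × (1 − 0.37) × (1 − 0.05) × (1 − 0.32) = 0.79 × 0.63 × 0.95 × 0.68 = 0.3215142
P(at least one) = 1 − 0.3215142 = 0.6784858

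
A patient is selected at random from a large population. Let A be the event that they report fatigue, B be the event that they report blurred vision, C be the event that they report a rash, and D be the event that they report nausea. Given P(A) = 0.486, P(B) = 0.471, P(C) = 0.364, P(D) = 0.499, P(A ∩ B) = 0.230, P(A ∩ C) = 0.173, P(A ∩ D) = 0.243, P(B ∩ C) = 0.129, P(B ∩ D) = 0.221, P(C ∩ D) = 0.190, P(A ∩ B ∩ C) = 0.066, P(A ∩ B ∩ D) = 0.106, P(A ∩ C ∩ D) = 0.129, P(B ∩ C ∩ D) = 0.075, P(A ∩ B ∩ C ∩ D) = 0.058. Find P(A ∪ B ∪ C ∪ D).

0.952

P(A ∪ B ∪ C ∪ D) = 0.486 + 0.471 + 0.364 + 0.499 − 0.230 − 0.173 − 0.243 − 0.129 − 0.221 − 0.190 + 0.066 + 0.106 + 0.129 + 0.075 − 0.058 = 0.952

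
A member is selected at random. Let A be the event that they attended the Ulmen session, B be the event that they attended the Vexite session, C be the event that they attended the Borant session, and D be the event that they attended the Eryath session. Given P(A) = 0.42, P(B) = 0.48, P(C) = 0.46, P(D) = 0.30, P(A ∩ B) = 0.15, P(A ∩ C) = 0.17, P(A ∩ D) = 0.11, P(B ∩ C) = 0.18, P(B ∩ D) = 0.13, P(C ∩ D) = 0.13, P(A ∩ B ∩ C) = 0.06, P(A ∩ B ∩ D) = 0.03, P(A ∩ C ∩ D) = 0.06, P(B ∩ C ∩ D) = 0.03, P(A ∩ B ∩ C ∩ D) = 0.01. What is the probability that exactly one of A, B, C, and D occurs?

P(exactly one) = 0.42 + 0.48 + 0.46 + 0.30 − 2·0.15 − 2·0.17 − 2·0.11 − 2·0.18 − 2·0.13 − 2·0.13 + 3·0.06 + 3·0.03 + 3·0.06 + 3·0.03 − 4·0.01 = 0.42

0.42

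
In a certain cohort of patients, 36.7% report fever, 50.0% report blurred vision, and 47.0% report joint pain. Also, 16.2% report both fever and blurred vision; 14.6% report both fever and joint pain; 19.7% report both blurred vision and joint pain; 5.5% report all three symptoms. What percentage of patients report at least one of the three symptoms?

88.7%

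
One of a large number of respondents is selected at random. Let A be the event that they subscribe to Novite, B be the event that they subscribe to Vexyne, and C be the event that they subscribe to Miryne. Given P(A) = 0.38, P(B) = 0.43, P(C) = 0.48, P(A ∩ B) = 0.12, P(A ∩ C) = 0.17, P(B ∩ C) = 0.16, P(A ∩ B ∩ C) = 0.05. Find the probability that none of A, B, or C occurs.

By inclusion–exclusion:
P(A ∪ B ∪ C) = 0.38 + 0.43 + 0.48 − 0.12 − 0.17 − 0.16 + 0.05 = 0.89
P(none) = 1 − 0.89 = 0.11

0.11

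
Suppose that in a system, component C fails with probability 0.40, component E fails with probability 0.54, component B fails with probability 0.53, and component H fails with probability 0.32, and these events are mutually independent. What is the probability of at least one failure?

0.9117904

Independence gives P(none) = ∏(1 − pᵢ).
P(none) = (1 − 0.40) × (1 − 0.54) × (1 − 0.53) × (1 − 0.32) = 0.60 × 0.46 × 0.47 × 0.68 = 0.0882096
P(at least one) = 1 − 0.0882096 = 0.9117904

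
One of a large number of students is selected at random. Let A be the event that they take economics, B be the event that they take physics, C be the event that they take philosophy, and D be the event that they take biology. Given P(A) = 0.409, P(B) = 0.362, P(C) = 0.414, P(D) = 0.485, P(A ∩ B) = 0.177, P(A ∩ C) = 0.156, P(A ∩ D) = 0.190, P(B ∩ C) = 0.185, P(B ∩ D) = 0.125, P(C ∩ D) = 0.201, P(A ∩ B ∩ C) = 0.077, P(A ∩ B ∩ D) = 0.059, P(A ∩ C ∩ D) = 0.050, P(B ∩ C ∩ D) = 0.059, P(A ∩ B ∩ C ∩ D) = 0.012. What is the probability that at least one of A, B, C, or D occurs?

0.869

By inclusion–exclusion:
P(A ∪ B ∪ C ∪ D) = 0.409 + 0.362 + 0.414 + 0.485 − 0.177 − 0.156 − 0.190 − 0.185 − 0.125 − 0.201 + 0.077 + 0.059 + 0.050 + 0.059 − 0.012 = 0.869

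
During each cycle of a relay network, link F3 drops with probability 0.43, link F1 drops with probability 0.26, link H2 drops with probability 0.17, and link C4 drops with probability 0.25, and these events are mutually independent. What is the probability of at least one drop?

0.7374295

Since the events are independent, P(none) is the product of the individual non-occurrence probabilities.
P(none) = (1 − 0.43) × (1 − 0.26) × (1 − 0.17) × (1 − 0.25) = 0.57 × 0.74 × 0.83 × 0.75 = 0.2625705
P(at least one) = 1 − 0.2625705 = 0.7374295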